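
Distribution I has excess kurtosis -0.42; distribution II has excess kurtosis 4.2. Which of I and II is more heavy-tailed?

II

Higher excess kurtosis ⇒ heavier tails relative to the normal distribution.
-0.42 vs 4.2: the larger is 4.2, so II has heavier tails. (II is leptokurtic — heavier-than-normal tails; the other is platykurtic.)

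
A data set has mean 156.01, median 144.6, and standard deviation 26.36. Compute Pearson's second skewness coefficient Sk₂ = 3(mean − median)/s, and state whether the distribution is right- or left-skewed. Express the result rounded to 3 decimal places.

Sk₂ = 3(156.01 − 144.6) / 26.36 = 3 × 11.4100 / 26.36
    = 34.2300 / 26.36 ≈ 1.299
Sk₂ > 0 ⇒ mean > median ⇒ right-skewed (positive skew).

1.299, right-skewed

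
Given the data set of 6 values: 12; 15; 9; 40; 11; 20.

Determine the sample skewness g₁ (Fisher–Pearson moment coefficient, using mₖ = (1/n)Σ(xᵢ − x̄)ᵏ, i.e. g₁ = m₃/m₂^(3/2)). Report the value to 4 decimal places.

x̄ = (12 + 15 + 9 + 40 + 11 + 20) / 6 = 17.8333
deviations (xᵢ − x̄): -5.8333, -2.8333, -8.8333, 22.1667, -6.8333, 2.1667
Σ(xᵢ − x̄)² = 662.8333 ⇒ m₂ = 662.8333/6 = 110.47222
Σ(xᵢ − x̄)³ = 9672.4444 ⇒ m₃ = 9672.4444/6 = 1612.07407
m₂^(3/2) = 110.47222^(1.5) = 1161.12676
g₁ = m₃ / m₂^(3/2) = 1612.07407 / 1161.12676 ≈ 1.3884

1.3884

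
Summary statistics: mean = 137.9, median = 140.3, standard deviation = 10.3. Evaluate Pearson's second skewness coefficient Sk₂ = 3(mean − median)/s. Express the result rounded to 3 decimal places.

-0.699

Sk₂ = 3(137.9 − 140.3) / 10.3 = 3 × -2.4000 / 10.3
    = -7.2000 / 10.3 ≈ -0.699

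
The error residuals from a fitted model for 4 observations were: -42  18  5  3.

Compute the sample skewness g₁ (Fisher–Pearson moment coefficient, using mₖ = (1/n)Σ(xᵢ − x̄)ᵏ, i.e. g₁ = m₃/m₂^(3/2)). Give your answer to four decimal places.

-0.9244

x̄ = (-42 + 18 + 5 + 3) / 4 = -4.0000
deviations (xᵢ − x̄): -38.0000, 22.0000, 9.0000, 7.0000
Σ(xᵢ − x̄)² = 2058.0000 ⇒ m₂ = 2058.0000/4 = 514.50000
Σ(xᵢ − x̄)³ = -43152.0000 ⇒ m₃ = -43152.0000/4 = -10788.00000
m₂^(3/2) = 514.50000^(1.5) = 11670.19381
g₁ = m₃ / m₂^(3/2) = -10788.00000 / 11670.19381 ≈ -0.9244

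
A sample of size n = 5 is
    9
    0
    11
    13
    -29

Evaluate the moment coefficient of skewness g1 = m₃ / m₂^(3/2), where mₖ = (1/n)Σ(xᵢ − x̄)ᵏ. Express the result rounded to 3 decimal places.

x̄ = (9 + 0 + 11 + 13 - 29) / 5 = 0.8000
deviations (xᵢ − x̄): 8.2000, -0.8000, 10.2000, 12.2000, -29.8000
Σ(xᵢ − x̄)² = 1208.8000 ⇒ m₂ = 1208.8000/5 = 241.76000
Σ(xᵢ − x̄)³ = -23035.6800 ⇒ m₃ = -23035.6800/5 = -4607.13600
m₂^(3/2) = 241.76000^(1.5) = 3759.03761
g1 = m₃ / m₂^(3/2) = -4607.13600 / 3759.03761 ≈ -1.226

-1.226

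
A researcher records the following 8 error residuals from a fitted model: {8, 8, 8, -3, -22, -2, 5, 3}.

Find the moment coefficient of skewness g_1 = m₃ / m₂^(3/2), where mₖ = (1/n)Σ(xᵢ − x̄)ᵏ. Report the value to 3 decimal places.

-1.515

x̄ = (8 + 8 + 8 - 3 - 22 - 2 + 5 + 3) / 8 = 0.6250
deviations (xᵢ − x̄): 7.3750, 7.3750, 7.3750, -3.6250, -22.6250, -2.6250, 4.3750, 2.3750
Σ(xᵢ − x̄)² = 719.8750 ⇒ m₂ = 719.8750/8 = 89.98438
Σ(xᵢ − x̄)³ = -10346.7188 ⇒ m₃ = -10346.7188/8 = -1293.33984
m₂^(3/2) = 89.98438^(1.5) = 853.59263
g_1 = m₃ / m₂^(3/2) = -1293.33984 / 853.59263 ≈ -1.515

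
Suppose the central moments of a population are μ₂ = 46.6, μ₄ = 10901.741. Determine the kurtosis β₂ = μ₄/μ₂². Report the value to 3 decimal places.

5.020

μ₂² = 46.6² = 2171.56000
μ₄/μ₂² = 10901.741 / 2171.56000 = 5.02023
β₂ ≈ 5.020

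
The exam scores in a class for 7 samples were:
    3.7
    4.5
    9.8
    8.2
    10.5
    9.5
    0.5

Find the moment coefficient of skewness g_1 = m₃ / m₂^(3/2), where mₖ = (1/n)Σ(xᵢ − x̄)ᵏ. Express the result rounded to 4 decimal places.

x̄ = (3.7 + 4.5 + 9.8 + 8.2 + 10.5 + 9.5 + 0.5) / 7 = 6.6714
deviations (xᵢ − x̄): -2.9714, -2.1714, 3.1286, 1.5286, 3.8286, 2.8286, -6.1714
Σ(xᵢ − x̄)² = 86.4143 ⇒ m₂ = 86.4143/7 = 12.34490
Σ(xᵢ − x̄)³ = -158.5789 ⇒ m₃ = -158.5789/7 = -22.65413
m₂^(3/2) = 12.34490^(1.5) = 43.37418
g_1 = m₃ / m₂^(3/2) = -22.65413 / 43.37418 ≈ -0.5223

-0.5223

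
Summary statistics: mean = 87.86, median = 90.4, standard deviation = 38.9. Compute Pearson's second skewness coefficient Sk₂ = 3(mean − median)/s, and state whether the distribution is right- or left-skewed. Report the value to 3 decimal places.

Sk₂ = 3(87.86 − 90.4) / 38.9 = 3 × -2.5400 / 38.9
    = -7.6200 / 38.9 ≈ -0.196
Sk₂ < 0 ⇒ mean < median ⇒ left-skewed (negative skew).

-0.196, left-skewed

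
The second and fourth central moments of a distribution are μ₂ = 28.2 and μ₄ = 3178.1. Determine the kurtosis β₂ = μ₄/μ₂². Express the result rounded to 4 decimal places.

μ₂² = 28.2² = 795.24000
μ₄/μ₂² = 3178.1 / 795.24000 = 3.99640
β₂ ≈ 3.9964

3.9964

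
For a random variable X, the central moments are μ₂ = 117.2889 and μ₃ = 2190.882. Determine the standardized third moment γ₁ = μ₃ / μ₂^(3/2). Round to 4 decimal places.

1.7248

σ = √μ₂ = √117.2889 = 10.83000
σ³ = μ₂^(3/2) = 1270.23879
γ₁ = μ₃/σ³ = 2190.882 / 1270.23879 ≈ 1.7248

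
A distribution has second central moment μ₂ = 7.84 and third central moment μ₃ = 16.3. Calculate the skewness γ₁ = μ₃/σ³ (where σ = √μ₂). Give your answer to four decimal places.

0.7425

σ = √μ₂ = √7.84 = 2.80000
σ³ = μ₂^(3/2) = 21.95200
γ₁ = μ₃/σ³ = 16.3 / 21.95200 ≈ 0.7425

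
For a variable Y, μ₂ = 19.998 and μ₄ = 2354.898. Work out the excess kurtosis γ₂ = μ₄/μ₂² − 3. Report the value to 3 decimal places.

μ₂² = 19.998² = 399.92000
μ₄/μ₂² = 2354.898 / 399.92000 = 5.88842
γ₂ = 5.88842 − 3 ≈ 2.888

2.888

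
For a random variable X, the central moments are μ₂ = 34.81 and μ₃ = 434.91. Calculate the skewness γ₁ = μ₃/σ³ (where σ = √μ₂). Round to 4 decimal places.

σ = √μ₂ = √34.81 = 5.90000
σ³ = μ₂^(3/2) = 205.37900
γ₁ = μ₃/σ³ = 434.91 / 205.37900 ≈ 2.1176

2.1176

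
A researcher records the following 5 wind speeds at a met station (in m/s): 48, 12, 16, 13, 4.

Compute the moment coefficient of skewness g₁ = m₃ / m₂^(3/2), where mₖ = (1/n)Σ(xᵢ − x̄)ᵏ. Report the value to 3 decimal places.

1.236

x̄ = (48 + 12 + 16 + 13 + 4) / 5 = 18.6000
deviations (xᵢ − x̄): 29.4000, -6.6000, -2.6000, -5.6000, -14.6000
Σ(xᵢ − x̄)² = 1159.2000 ⇒ m₂ = 1159.2000/5 = 231.84000
Σ(xᵢ − x̄)³ = 21819.3600 ⇒ m₃ = 21819.3600/5 = 4363.87200
m₂^(3/2) = 231.84000^(1.5) = 3530.06378
g₁ = m₃ / m₂^(3/2) = 4363.87200 / 3530.06378 ≈ 1.236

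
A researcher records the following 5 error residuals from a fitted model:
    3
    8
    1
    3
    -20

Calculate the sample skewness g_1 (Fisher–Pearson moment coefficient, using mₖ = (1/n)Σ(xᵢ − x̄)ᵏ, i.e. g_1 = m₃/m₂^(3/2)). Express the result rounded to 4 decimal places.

x̄ = (3 + 8 + 1 + 3 - 20) / 5 = -1.0000
deviations (xᵢ − x̄): 4.0000, 9.0000, 2.0000, 4.0000, -19.0000
Σ(xᵢ − x̄)² = 478.0000 ⇒ m₂ = 478.0000/5 = 95.60000
Σ(xᵢ − x̄)³ = -5994.0000 ⇒ m₃ = -5994.0000/5 = -1198.80000
m₂^(3/2) = 95.60000^(1.5) = 934.73141
g_1 = m₃ / m₂^(3/2) = -1198.80000 / 934.73141 ≈ -1.2825

-1.2825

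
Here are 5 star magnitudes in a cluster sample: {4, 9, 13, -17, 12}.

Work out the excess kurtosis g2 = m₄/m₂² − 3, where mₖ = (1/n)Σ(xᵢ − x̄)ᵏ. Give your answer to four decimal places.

-0.1557

x̄ = 4.2000
Σ(xᵢ − x̄)² = 610.8000 ⇒ m₂ = 122.16000
Σ(xᵢ − x̄)⁴ = 212225.6160 ⇒ m₄ = 42445.12320
m₂² = 14923.06560
g2 = m₄/m₂² − 3 = 2.84426 − 3 ≈ -0.1557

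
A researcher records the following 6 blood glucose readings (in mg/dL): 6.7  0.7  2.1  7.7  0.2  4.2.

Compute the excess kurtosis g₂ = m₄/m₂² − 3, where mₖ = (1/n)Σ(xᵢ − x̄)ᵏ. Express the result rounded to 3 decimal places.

x̄ = 3.6000
Σ(xᵢ − x̄)² = 49.0000 ⇒ m₂ = 8.16667
Σ(xᵢ − x̄)⁴ = 584.4820 ⇒ m₄ = 97.41367
m₂² = 66.69444
g₂ = m₄/m₂² − 3 = 1.46060 − 3 ≈ -1.539

-1.539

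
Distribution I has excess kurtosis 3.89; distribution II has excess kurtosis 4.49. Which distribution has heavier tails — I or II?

Higher excess kurtosis ⇒ heavier tails relative to the normal distribution.
3.89 vs 4.49: the larger is 4.49, so II has heavier tails.

II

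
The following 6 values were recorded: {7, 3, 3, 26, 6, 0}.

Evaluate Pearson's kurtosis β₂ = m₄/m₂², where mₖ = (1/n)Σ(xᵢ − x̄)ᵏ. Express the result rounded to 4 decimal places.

3.7284

x̄ = 7.5000
Σ(xᵢ − x̄)² = 441.5000 ⇒ m₂ = 73.58333
Σ(xᵢ − x̄)⁴ = 121124.3750 ⇒ m₄ = 20187.39583
m₂² = 5414.50694
β₂ = m₄/m₂² = 20187.39583 / 5414.50694 ≈ 3.7284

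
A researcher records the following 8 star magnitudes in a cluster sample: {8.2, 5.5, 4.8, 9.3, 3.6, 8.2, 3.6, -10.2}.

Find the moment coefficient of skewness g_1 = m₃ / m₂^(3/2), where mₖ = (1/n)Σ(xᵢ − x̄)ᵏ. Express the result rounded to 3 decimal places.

-1.716

x̄ = (8.2 + 5.5 + 4.8 + 9.3 + 3.6 + 8.2 + 3.6 - 10.2) / 8 = 4.1250
deviations (xᵢ − x̄): 4.0750, 1.3750, 0.6750, 5.1750, -0.5250, 4.0750, -0.5250, -14.3250
Σ(xᵢ − x̄)² = 268.0950 ⇒ m₂ = 268.0950/8 = 33.51187
Σ(xᵢ − x̄)³ = -2663.0272 ⇒ m₃ = -2663.0272/8 = -332.87841
m₂^(3/2) = 33.51187^(1.5) = 193.99837
g_1 = m₃ / m₂^(3/2) = -332.87841 / 193.99837 ≈ -1.716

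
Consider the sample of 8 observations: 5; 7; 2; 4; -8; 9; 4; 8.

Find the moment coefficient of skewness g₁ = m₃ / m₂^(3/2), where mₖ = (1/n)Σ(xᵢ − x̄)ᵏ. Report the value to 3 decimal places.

x̄ = (5 + 7 + 2 + 4 - 8 + 9 + 4 + 8) / 8 = 3.8750
deviations (xᵢ − x̄): 1.1250, 3.1250, -1.8750, 0.1250, -11.8750, 5.1250, 0.1250, 4.1250
Σ(xᵢ − x̄)² = 198.8750 ⇒ m₂ = 198.8750/8 = 24.85938
Σ(xᵢ − x̄)³ = -1444.4063 ⇒ m₃ = -1444.4063/8 = -180.55078
m₂^(3/2) = 24.85938^(1.5) = 123.94680
g₁ = m₃ / m₂^(3/2) = -180.55078 / 123.94680 ≈ -1.457

-1.457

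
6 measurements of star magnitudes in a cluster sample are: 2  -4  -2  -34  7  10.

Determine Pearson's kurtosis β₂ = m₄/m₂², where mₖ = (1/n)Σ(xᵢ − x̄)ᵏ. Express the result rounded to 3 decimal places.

x̄ = -3.5000
Σ(xᵢ − x̄)² = 1255.5000 ⇒ m₂ = 209.25000
Σ(xᵢ − x̄)⁴ = 911655.3750 ⇒ m₄ = 151942.56250
m₂² = 43785.56250
β₂ = m₄/m₂² = 151942.56250 / 43785.56250 ≈ 3.470

3.470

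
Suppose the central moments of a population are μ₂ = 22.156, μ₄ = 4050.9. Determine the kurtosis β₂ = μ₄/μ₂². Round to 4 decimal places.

μ₂² = 22.156² = 490.88834
μ₄/μ₂² = 4050.9 / 490.88834 = 8.25218
β₂ ≈ 8.2522

8.2522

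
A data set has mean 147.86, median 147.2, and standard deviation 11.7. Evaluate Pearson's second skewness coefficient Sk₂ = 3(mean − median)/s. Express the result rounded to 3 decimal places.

0.169

Sk₂ = 3(147.86 − 147.2) / 11.7 = 3 × 0.6600 / 11.7
    = 1.9800 / 11.7 ≈ 0.169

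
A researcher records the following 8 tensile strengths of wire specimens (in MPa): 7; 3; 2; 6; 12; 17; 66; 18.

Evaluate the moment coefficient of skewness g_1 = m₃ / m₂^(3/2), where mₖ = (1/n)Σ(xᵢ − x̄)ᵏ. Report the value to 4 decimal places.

x̄ = (7 + 3 + 2 + 6 + 12 + 17 + 66 + 18) / 8 = 16.3750
deviations (xᵢ − x̄): -9.3750, -13.3750, -14.3750, -10.3750, -4.3750, 0.6250, 49.6250, 1.6250
Σ(xᵢ − x̄)² = 3065.8750 ⇒ m₂ = 3065.8750/8 = 383.23438
Σ(xᵢ − x̄)³ = 114825.4688 ⇒ m₃ = 114825.4688/8 = 14353.18359
m₂^(3/2) = 383.23438^(1.5) = 7502.33902
g_1 = m₃ / m₂^(3/2) = 14353.18359 / 7502.33902 ≈ 1.9132

1.9132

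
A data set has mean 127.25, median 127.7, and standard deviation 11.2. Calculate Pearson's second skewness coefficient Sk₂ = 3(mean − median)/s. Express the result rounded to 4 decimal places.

-0.1205

Sk₂ = 3(127.25 − 127.7) / 11.2 = 3 × -0.4500 / 11.2
    = -1.3500 / 11.2 ≈ -0.1205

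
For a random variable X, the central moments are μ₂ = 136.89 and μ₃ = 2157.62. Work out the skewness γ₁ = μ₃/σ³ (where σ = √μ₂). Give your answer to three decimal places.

1.347

σ = √μ₂ = √136.89 = 11.70000
σ³ = μ₂^(3/2) = 1601.61300
γ₁ = μ₃/σ³ = 2157.62 / 1601.61300 ≈ 1.347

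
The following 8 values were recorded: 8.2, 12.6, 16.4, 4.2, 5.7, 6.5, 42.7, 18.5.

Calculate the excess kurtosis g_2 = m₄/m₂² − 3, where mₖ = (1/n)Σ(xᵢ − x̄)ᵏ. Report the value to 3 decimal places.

1.371

x̄ = 14.3500
Σ(xᵢ − x̄)² = 1105.5000 ⇒ m₂ = 138.18750
Σ(xᵢ − x̄)⁴ = 667733.4275 ⇒ m₄ = 83466.67843
m₂² = 19095.78516
g_2 = m₄/m₂² − 3 = 4.37095 − 3 ≈ 1.371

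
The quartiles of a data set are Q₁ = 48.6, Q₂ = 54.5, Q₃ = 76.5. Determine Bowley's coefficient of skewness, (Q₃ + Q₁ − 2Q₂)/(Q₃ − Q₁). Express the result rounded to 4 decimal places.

numerator: Q₃ + Q₁ − 2Q₂ = 76.5 + 48.6 − 2×54.5 = 16.1000
denominator: Q₃ − Q₁ = 76.5 − 48.6 = 27.9000
Bowley skewness = 16.1000 / 27.9000 ≈ 0.5771

0.5771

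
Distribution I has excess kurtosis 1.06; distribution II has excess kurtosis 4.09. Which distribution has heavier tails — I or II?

Higher excess kurtosis ⇒ heavier tails relative to the normal distribution.
1.06 vs 4.09: the larger is 4.09, so II has heavier tails.

II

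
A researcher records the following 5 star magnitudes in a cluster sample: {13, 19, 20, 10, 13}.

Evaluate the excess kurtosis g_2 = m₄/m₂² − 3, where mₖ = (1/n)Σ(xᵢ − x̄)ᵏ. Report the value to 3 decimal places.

-1.596

x̄ = 15.0000
Σ(xᵢ − x̄)² = 74.0000 ⇒ m₂ = 14.80000
Σ(xᵢ − x̄)⁴ = 1538.0000 ⇒ m₄ = 307.60000
m₂² = 219.04000
g_2 = m₄/m₂² − 3 = 1.40431 − 3 ≈ -1.596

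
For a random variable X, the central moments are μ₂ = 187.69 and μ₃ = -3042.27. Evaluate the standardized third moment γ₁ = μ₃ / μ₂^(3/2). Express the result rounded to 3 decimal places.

-1.183

σ = √μ₂ = √187.69 = 13.70000
σ³ = μ₂^(3/2) = 2571.35300
γ₁ = μ₃/σ³ = -3042.27 / 2571.35300 ≈ -1.183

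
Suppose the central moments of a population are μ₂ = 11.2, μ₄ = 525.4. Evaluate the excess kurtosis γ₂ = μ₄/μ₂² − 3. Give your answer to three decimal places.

1.188

μ₂² = 11.2² = 125.44000
μ₄/μ₂² = 525.4 / 125.44000 = 4.18846
γ₂ = 4.18846 − 3 ≈ 1.188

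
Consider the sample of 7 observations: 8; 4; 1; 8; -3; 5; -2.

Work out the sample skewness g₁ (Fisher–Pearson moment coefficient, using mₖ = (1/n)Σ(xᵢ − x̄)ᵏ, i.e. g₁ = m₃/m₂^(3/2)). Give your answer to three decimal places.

x̄ = (8 + 4 + 1 + 8 - 3 + 5 - 2) / 7 = 3.0000
deviations (xᵢ − x̄): 5.0000, 1.0000, -2.0000, 5.0000, -6.0000, 2.0000, -5.0000
Σ(xᵢ − x̄)² = 120.0000 ⇒ m₂ = 120.0000/7 = 17.14286
Σ(xᵢ − x̄)³ = -90.0000 ⇒ m₃ = -90.0000/7 = -12.85714
m₂^(3/2) = 17.14286^(1.5) = 70.97817
g₁ = m₃ / m₂^(3/2) = -12.85714 / 70.97817 ≈ -0.181

-0.181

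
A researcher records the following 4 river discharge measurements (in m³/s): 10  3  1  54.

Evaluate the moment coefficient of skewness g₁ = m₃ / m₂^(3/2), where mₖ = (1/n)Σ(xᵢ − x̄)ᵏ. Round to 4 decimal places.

x̄ = (10 + 3 + 1 + 54) / 4 = 17.0000
deviations (xᵢ − x̄): -7.0000, -14.0000, -16.0000, 37.0000
Σ(xᵢ − x̄)² = 1870.0000 ⇒ m₂ = 1870.0000/4 = 467.50000
Σ(xᵢ − x̄)³ = 43470.0000 ⇒ m₃ = 43470.0000/4 = 10867.50000
m₂^(3/2) = 467.50000^(1.5) = 10108.16734
g₁ = m₃ / m₂^(3/2) = 10867.50000 / 10108.16734 ≈ 1.0751

1.0751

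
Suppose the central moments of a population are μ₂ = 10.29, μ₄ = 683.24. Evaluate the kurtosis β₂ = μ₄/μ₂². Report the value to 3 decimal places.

6.453

μ₂² = 10.29² = 105.88410
μ₄/μ₂² = 683.24 / 105.88410 = 6.45272
β₂ ≈ 6.453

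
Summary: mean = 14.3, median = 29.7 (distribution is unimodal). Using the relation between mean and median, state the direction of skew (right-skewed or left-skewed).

mean − median = 14.3 − 29.7 = -15.4
mean < median ⇒ the longer tail is on the left ⇒ left-skewed (negatively skewed).

left-skewed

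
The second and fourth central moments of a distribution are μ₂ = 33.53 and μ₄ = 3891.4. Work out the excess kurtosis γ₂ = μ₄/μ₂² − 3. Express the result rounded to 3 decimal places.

μ₂² = 33.53² = 1124.26090
μ₄/μ₂² = 3891.4 / 1124.26090 = 3.46130
γ₂ = 3.46130 − 3 ≈ 0.461

0.461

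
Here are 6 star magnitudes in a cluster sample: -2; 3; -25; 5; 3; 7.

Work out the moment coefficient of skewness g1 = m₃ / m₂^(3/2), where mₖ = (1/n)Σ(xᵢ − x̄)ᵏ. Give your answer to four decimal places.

-1.5498

x̄ = (-2 + 3 - 25 + 5 + 3 + 7) / 6 = -1.5000
deviations (xᵢ − x̄): -0.5000, 4.5000, -23.5000, 6.5000, 4.5000, 8.5000
Σ(xᵢ − x̄)² = 707.5000 ⇒ m₂ = 707.5000/6 = 117.91667
Σ(xᵢ − x̄)³ = -11907.0000 ⇒ m₃ = -11907.0000/6 = -1984.50000
m₂^(3/2) = 117.91667^(1.5) = 1280.45049
g1 = m₃ / m₂^(3/2) = -1984.50000 / 1280.45049 ≈ -1.5498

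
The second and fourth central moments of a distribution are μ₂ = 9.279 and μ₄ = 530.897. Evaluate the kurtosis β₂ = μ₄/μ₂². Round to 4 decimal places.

μ₂² = 9.279² = 86.09984
μ₄/μ₂² = 530.897 / 86.09984 = 6.16606
β₂ ≈ 6.1661

6.1661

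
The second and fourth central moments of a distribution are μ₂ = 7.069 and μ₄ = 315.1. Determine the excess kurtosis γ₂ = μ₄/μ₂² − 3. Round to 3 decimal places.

μ₂² = 7.069² = 49.97076
μ₄/μ₂² = 315.1 / 49.97076 = 6.30569
γ₂ = 6.30569 − 3 ≈ 3.306

3.306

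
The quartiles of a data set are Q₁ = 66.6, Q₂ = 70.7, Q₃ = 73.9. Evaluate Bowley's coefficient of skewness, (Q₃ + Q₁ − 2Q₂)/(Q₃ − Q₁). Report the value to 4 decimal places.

-0.1233

numerator: Q₃ + Q₁ − 2Q₂ = 73.9 + 66.6 − 2×70.7 = -0.9000
denominator: Q₃ − Q₁ = 73.9 − 66.6 = 7.3000
Bowley skewness = -0.9000 / 7.3000 ≈ -0.1233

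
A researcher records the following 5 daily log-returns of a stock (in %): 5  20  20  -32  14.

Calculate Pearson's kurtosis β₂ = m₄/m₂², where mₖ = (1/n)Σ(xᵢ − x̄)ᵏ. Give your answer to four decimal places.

2.8457

x̄ = 5.4000
Σ(xᵢ − x̄)² = 1899.2000 ⇒ m₂ = 379.84000
Σ(xᵢ − x̄)⁴ = 2052874.0160 ⇒ m₄ = 410574.80320
m₂² = 144278.42560
β₂ = m₄/m₂² = 410574.80320 / 144278.42560 ≈ 2.8457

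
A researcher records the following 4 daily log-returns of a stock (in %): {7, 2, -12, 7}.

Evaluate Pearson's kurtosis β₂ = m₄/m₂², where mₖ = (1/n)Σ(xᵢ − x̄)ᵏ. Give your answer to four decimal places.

2.1279

x̄ = 1.0000
Σ(xᵢ − x̄)² = 242.0000 ⇒ m₂ = 60.50000
Σ(xᵢ − x̄)⁴ = 31154.0000 ⇒ m₄ = 7788.50000
m₂² = 3660.25000
β₂ = m₄/m₂² = 7788.50000 / 3660.25000 ≈ 2.1279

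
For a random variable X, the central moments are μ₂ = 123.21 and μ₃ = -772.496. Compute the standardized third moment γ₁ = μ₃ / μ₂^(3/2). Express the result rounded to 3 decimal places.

-0.565

σ = √μ₂ = √123.21 = 11.10000
σ³ = μ₂^(3/2) = 1367.63100
γ₁ = μ₃/σ³ = -772.496 / 1367.63100 ≈ -0.565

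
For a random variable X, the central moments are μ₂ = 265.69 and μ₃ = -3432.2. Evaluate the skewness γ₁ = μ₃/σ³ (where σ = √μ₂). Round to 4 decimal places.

-0.7925

σ = √μ₂ = √265.69 = 16.30000
σ³ = μ₂^(3/2) = 4330.74700
γ₁ = μ₃/σ³ = -3432.2 / 4330.74700 ≈ -0.7925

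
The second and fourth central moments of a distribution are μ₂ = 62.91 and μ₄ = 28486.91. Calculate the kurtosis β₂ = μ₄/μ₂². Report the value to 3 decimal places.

7.198

μ₂² = 62.91² = 3957.66810
μ₄/μ₂² = 28486.91 / 3957.66810 = 7.19790
β₂ ≈ 7.198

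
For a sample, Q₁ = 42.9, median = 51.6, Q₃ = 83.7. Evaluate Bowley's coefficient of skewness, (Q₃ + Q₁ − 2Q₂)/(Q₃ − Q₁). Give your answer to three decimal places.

numerator: Q₃ + Q₁ − 2Q₂ = 83.7 + 42.9 − 2×51.6 = 23.4000
denominator: Q₃ − Q₁ = 83.7 − 42.9 = 40.8000
Bowley skewness = 23.4000 / 40.8000 ≈ 0.574

0.574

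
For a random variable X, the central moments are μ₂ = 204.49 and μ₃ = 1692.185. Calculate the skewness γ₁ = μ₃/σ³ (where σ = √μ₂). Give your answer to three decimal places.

0.579

σ = √μ₂ = √204.49 = 14.30000
σ³ = μ₂^(3/2) = 2924.20700
γ₁ = μ₃/σ³ = 1692.185 / 2924.20700 ≈ 0.579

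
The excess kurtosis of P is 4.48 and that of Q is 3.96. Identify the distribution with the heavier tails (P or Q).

P

Higher excess kurtosis ⇒ heavier tails relative to the normal distribution.
4.48 vs 3.96: the larger is 4.48, so P has heavier tails.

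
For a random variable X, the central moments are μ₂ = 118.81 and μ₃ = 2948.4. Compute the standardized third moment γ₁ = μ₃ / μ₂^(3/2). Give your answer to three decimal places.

σ = √μ₂ = √118.81 = 10.90000
σ³ = μ₂^(3/2) = 1295.02900
γ₁ = μ₃/σ³ = 2948.4 / 1295.02900 ≈ 2.277

2.277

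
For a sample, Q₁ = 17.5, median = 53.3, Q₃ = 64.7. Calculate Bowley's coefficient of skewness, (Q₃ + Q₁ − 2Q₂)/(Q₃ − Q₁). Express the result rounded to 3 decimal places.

-0.517

numerator: Q₃ + Q₁ − 2Q₂ = 64.7 + 17.5 − 2×53.3 = -24.4000
denominator: Q₃ − Q₁ = 64.7 − 17.5 = 47.2000
Bowley skewness = -24.4000 / 47.2000 ≈ -0.517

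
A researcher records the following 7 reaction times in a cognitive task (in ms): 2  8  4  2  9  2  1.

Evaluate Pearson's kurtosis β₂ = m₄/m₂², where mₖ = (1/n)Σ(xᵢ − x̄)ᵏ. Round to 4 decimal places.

1.8392

x̄ = 4.0000
Σ(xᵢ − x̄)² = 62.0000 ⇒ m₂ = 8.85714
Σ(xᵢ − x̄)⁴ = 1010.0000 ⇒ m₄ = 144.28571
m₂² = 78.44898
β₂ = m₄/m₂² = 144.28571 / 78.44898 ≈ 1.8392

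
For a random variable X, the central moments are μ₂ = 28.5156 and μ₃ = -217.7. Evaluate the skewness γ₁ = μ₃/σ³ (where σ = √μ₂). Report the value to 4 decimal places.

σ = √μ₂ = √28.5156 = 5.34000
σ³ = μ₂^(3/2) = 152.27330
γ₁ = μ₃/σ³ = -217.7 / 152.27330 ≈ -1.4297

-1.4297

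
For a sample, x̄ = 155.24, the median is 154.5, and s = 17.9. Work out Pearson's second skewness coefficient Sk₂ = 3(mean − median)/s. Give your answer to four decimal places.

Sk₂ = 3(155.24 − 154.5) / 17.9 = 3 × 0.7400 / 17.9
    = 2.2200 / 17.9 ≈ 0.1240

0.1240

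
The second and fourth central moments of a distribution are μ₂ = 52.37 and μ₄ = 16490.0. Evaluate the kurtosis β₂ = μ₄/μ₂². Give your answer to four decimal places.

μ₂² = 52.37² = 2742.61690
μ₄/μ₂² = 16490.0 / 2742.61690 = 6.01251
β₂ ≈ 6.0125

6.0125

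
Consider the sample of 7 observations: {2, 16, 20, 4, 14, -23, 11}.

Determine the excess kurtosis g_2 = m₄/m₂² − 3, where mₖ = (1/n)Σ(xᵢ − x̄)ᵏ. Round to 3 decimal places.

x̄ = 6.2857
Σ(xᵢ − x̄)² = 1245.4286 ⇒ m₂ = 177.91837
Σ(xᵢ − x̄)⁴ = 784248.7172 ⇒ m₄ = 112035.53103
m₂² = 31654.94544
g_2 = m₄/m₂² − 3 = 3.53927 − 3 ≈ 0.539

0.539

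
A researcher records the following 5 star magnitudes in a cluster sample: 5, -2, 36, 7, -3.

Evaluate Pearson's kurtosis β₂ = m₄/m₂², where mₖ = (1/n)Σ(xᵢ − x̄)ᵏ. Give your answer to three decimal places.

2.896

x̄ = 8.6000
Σ(xᵢ − x̄)² = 1013.2000 ⇒ m₂ = 202.64000
Σ(xᵢ − x̄)⁴ = 594546.2560 ⇒ m₄ = 118909.25120
m₂² = 41062.96960
β₂ = m₄/m₂² = 118909.25120 / 41062.96960 ≈ 2.896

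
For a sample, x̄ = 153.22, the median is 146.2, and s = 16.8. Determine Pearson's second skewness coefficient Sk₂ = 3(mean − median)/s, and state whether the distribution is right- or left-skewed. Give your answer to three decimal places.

Sk₂ = 3(153.22 − 146.2) / 16.8 = 3 × 7.0200 / 16.8
    = 21.0600 / 16.8 ≈ 1.254
Sk₂ > 0 ⇒ mean > median ⇒ right-skewed (positive skew).

1.254, right-skewed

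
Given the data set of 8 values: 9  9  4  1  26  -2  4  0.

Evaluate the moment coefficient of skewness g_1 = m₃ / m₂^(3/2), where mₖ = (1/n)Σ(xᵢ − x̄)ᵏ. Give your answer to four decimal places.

x̄ = (9 + 9 + 4 + 1 + 26 - 2 + 4 + 0) / 8 = 6.3750
deviations (xᵢ − x̄): 2.6250, 2.6250, -2.3750, -5.3750, 19.6250, -8.3750, -2.3750, -6.3750
Σ(xᵢ − x̄)² = 549.8750 ⇒ m₂ = 549.8750/8 = 68.73438
Σ(xᵢ − x̄)³ = 6565.9688 ⇒ m₃ = 6565.9688/8 = 820.74609
m₂^(3/2) = 68.73438^(1.5) = 569.85056
g_1 = m₃ / m₂^(3/2) = 820.74609 / 569.85056 ≈ 1.4403

1.4403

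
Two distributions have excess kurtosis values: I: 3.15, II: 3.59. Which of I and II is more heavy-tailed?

II

Higher excess kurtosis ⇒ heavier tails relative to the normal distribution.
3.15 vs 3.59: the larger is 3.59, so II has heavier tails.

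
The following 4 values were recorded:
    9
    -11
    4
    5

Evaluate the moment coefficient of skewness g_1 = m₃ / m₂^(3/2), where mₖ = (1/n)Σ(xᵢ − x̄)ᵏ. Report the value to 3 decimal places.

-0.939

x̄ = (9 - 11 + 4 + 5) / 4 = 1.7500
deviations (xᵢ − x̄): 7.2500, -12.7500, 2.2500, 3.2500
Σ(xᵢ − x̄)² = 230.7500 ⇒ m₂ = 230.7500/4 = 57.68750
Σ(xᵢ − x̄)³ = -1645.8750 ⇒ m₃ = -1645.8750/4 = -411.46875
m₂^(3/2) = 57.68750^(1.5) = 438.14976
g_1 = m₃ / m₂^(3/2) = -411.46875 / 438.14976 ≈ -0.939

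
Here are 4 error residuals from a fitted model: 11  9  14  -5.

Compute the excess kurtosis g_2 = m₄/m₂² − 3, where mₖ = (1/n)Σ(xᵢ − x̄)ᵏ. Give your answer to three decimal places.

-0.808

x̄ = 7.2500
Σ(xᵢ − x̄)² = 212.7500 ⇒ m₂ = 53.18750
Σ(xᵢ − x̄)⁴ = 24801.8281 ⇒ m₄ = 6200.45703
m₂² = 2828.91016
g_2 = m₄/m₂² − 3 = 2.19182 − 3 ≈ -0.808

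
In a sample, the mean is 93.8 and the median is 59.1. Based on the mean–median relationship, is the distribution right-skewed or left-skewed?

right-skewed

mean − median = 93.8 − 59.1 = 34.7
mean > median ⇒ the longer tail is on the right ⇒ right-skewed (positively skewed).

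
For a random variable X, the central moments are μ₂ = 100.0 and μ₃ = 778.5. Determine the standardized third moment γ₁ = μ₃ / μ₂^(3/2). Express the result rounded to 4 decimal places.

0.7785

σ = √μ₂ = √100.0 = 10.00000
σ³ = μ₂^(3/2) = 1000.00000
γ₁ = μ₃/σ³ = 778.5 / 1000.00000 ≈ 0.7785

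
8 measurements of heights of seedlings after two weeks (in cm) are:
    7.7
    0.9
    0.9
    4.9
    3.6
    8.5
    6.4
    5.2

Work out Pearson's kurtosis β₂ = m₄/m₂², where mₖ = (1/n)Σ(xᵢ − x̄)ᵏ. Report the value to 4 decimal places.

x̄ = 4.7625
Σ(xᵢ − x̄)² = 56.6788 ⇒ m₂ = 7.08484
Σ(xᵢ − x̄)⁴ = 723.7891 ⇒ m₄ = 90.47364
m₂² = 50.19501
β₂ = m₄/m₂² = 90.47364 / 50.19501 ≈ 1.8024

1.8024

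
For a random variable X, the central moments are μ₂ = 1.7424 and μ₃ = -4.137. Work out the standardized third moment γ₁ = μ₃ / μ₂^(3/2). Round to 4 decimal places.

-1.7987

σ = √μ₂ = √1.7424 = 1.32000
σ³ = μ₂^(3/2) = 2.29997
γ₁ = μ₃/σ³ = -4.137 / 2.29997 ≈ -1.7987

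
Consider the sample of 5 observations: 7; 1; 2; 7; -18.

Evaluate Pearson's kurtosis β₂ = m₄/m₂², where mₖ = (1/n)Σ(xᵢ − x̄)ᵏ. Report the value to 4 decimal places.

2.9037

x̄ = -0.2000
Σ(xᵢ − x̄)² = 426.8000 ⇒ m₂ = 85.36000
Σ(xᵢ − x̄)⁴ = 105787.8560 ⇒ m₄ = 21157.57120
m₂² = 7286.32960
β₂ = m₄/m₂² = 21157.57120 / 7286.32960 ≈ 2.9037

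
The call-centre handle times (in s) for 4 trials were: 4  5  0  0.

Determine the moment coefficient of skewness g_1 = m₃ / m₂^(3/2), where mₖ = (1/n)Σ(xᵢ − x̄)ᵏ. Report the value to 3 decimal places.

x̄ = (4 + 5 + 0 + 0) / 4 = 2.2500
deviations (xᵢ − x̄): 1.7500, 2.7500, -2.2500, -2.2500
Σ(xᵢ − x̄)² = 20.7500 ⇒ m₂ = 20.7500/4 = 5.18750
Σ(xᵢ − x̄)³ = 3.3750 ⇒ m₃ = 3.3750/4 = 0.84375
m₂^(3/2) = 5.18750^(1.5) = 11.81509
g_1 = m₃ / m₂^(3/2) = 0.84375 / 11.81509 ≈ 0.071

0.071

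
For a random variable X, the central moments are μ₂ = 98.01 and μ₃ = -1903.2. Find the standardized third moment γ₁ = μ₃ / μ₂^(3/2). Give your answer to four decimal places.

-1.9615

σ = √μ₂ = √98.01 = 9.90000
σ³ = μ₂^(3/2) = 970.29900
γ₁ = μ₃/σ³ = -1903.2 / 970.29900 ≈ -1.9615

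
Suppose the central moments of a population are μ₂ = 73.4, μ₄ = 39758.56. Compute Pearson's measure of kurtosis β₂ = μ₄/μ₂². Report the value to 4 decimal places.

μ₂² = 73.4² = 5387.56000
μ₄/μ₂² = 39758.56 / 5387.56000 = 7.37970
β₂ ≈ 7.3797

7.3797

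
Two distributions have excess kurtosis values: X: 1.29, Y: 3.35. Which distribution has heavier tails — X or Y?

Higher excess kurtosis ⇒ heavier tails relative to the normal distribution.
1.29 vs 3.35: the larger is 3.35, so Y has heavier tails.

Y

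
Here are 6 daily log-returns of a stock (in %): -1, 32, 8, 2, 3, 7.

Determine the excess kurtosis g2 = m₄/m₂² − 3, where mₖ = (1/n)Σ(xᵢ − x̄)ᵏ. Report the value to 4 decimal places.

x̄ = 8.5000
Σ(xᵢ − x̄)² = 717.5000 ⇒ m₂ = 119.58333
Σ(xᵢ − x̄)⁴ = 315830.3750 ⇒ m₄ = 52638.39583
m₂² = 14300.17361
g2 = m₄/m₂² − 3 = 3.68096 − 3 ≈ 0.6810

0.6810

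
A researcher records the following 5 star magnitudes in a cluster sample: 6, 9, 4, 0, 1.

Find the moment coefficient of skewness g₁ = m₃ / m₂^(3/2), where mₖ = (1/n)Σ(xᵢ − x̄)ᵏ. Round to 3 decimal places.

0.237

x̄ = (6 + 9 + 4 + 0 + 1) / 5 = 4.0000
deviations (xᵢ − x̄): 2.0000, 5.0000, 0.0000, -4.0000, -3.0000
Σ(xᵢ − x̄)² = 54.0000 ⇒ m₂ = 54.0000/5 = 10.80000
Σ(xᵢ − x̄)³ = 42.0000 ⇒ m₃ = 42.0000/5 = 8.40000
m₂^(3/2) = 10.80000^(1.5) = 35.49242
g₁ = m₃ / m₂^(3/2) = 8.40000 / 35.49242 ≈ 0.237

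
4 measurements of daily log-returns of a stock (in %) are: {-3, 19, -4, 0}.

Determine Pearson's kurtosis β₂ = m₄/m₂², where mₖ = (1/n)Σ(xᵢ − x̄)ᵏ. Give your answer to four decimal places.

x̄ = 3.0000
Σ(xᵢ − x̄)² = 350.0000 ⇒ m₂ = 87.50000
Σ(xᵢ − x̄)⁴ = 69314.0000 ⇒ m₄ = 17328.50000
m₂² = 7656.25000
β₂ = m₄/m₂² = 17328.50000 / 7656.25000 ≈ 2.2633

2.2633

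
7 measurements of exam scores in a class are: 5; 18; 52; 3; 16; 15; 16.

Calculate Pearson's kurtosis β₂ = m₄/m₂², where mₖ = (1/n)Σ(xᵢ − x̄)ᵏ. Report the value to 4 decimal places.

4.0918

x̄ = 17.8571
Σ(xᵢ − x̄)² = 1566.8571 ⇒ m₂ = 223.83673
Σ(xᵢ − x̄)⁴ = 1435077.7259 ⇒ m₄ = 205011.10371
m₂² = 50102.88380
β₂ = m₄/m₂² = 205011.10371 / 50102.88380 ≈ 4.0918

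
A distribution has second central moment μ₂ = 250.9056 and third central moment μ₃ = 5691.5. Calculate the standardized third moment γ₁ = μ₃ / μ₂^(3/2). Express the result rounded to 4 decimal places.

1.4321

σ = √μ₂ = √250.9056 = 15.84000
σ³ = μ₂^(3/2) = 3974.34470
γ₁ = μ₃/σ³ = 5691.5 / 3974.34470 ≈ 1.4321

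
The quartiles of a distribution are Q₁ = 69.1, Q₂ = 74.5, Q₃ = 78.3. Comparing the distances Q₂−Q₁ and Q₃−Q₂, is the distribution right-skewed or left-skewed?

Q₂ − Q₁ = 5.4;  Q₃ − Q₂ = 3.8
Q₂ − Q₁ > Q₃ − Q₂ ⇒ the lower half is more spread out ⇒ left-skewed.

left-skewed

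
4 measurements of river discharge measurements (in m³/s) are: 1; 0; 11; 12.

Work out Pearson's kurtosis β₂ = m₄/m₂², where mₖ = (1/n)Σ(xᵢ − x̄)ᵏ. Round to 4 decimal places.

x̄ = 6.0000
Σ(xᵢ − x̄)² = 122.0000 ⇒ m₂ = 30.50000
Σ(xᵢ − x̄)⁴ = 3842.0000 ⇒ m₄ = 960.50000
m₂² = 930.25000
β₂ = m₄/m₂² = 960.50000 / 930.25000 ≈ 1.0325

1.0325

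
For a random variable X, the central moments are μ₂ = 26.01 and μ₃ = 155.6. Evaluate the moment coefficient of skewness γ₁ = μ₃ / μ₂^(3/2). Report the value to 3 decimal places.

1.173

σ = √μ₂ = √26.01 = 5.10000
σ³ = μ₂^(3/2) = 132.65100
γ₁ = μ₃/σ³ = 155.6 / 132.65100 ≈ 1.173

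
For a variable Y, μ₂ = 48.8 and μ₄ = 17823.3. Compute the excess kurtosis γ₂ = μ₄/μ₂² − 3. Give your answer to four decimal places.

4.4843

μ₂² = 48.8² = 2381.44000
μ₄/μ₂² = 17823.3 / 2381.44000 = 7.48425
γ₂ = 7.48425 − 3 ≈ 4.4843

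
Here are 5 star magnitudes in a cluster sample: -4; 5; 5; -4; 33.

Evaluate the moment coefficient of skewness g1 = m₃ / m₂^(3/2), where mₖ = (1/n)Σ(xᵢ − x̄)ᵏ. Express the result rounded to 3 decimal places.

x̄ = (-4 + 5 + 5 - 4 + 33) / 5 = 7.0000
deviations (xᵢ − x̄): -11.0000, -2.0000, -2.0000, -11.0000, 26.0000
Σ(xᵢ − x̄)² = 926.0000 ⇒ m₂ = 926.0000/5 = 185.20000
Σ(xᵢ − x̄)³ = 14898.0000 ⇒ m₃ = 14898.0000/5 = 2979.60000
m₂^(3/2) = 185.20000^(1.5) = 2520.35359
g1 = m₃ / m₂^(3/2) = 2979.60000 / 2520.35359 ≈ 1.182

1.182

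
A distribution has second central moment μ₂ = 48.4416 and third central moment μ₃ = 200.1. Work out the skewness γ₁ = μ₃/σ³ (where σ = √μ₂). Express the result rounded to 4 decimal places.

σ = √μ₂ = √48.4416 = 6.96000
σ³ = μ₂^(3/2) = 337.15354
γ₁ = μ₃/σ³ = 200.1 / 337.15354 ≈ 0.5935

0.5935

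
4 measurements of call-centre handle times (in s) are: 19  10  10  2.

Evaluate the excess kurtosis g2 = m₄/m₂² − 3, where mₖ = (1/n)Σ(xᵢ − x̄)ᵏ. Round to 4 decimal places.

x̄ = 10.2500
Σ(xᵢ − x̄)² = 144.7500 ⇒ m₂ = 36.18750
Σ(xᵢ − x̄)⁴ = 10494.3281 ⇒ m₄ = 2623.58203
m₂² = 1309.53516
g2 = m₄/m₂² − 3 = 2.00345 − 3 ≈ -0.9966

-0.9966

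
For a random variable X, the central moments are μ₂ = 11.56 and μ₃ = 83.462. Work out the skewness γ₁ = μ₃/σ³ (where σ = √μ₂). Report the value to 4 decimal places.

2.1235

σ = √μ₂ = √11.56 = 3.40000
σ³ = μ₂^(3/2) = 39.30400
γ₁ = μ₃/σ³ = 83.462 / 39.30400 ≈ 2.1235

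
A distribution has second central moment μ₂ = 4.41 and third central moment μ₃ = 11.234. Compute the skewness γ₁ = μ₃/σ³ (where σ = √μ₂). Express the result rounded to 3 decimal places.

1.213

σ = √μ₂ = √4.41 = 2.10000
σ³ = μ₂^(3/2) = 9.26100
γ₁ = μ₃/σ³ = 11.234 / 9.26100 ≈ 1.213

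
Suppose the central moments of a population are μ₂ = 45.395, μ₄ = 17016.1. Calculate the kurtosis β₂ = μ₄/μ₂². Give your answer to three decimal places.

μ₂² = 45.395² = 2060.70603
μ₄/μ₂² = 17016.1 / 2060.70603 = 8.25741
β₂ ≈ 8.257

8.257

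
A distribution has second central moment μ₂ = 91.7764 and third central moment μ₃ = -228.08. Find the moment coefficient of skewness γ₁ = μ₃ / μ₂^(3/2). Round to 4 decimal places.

σ = √μ₂ = √91.7764 = 9.58000
σ³ = μ₂^(3/2) = 879.21791
γ₁ = μ₃/σ³ = -228.08 / 879.21791 ≈ -0.2594

-0.2594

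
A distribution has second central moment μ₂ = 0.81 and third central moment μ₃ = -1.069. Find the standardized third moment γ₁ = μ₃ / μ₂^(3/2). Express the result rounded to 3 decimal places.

-1.466

σ = √μ₂ = √0.81 = 0.90000
σ³ = μ₂^(3/2) = 0.72900
γ₁ = μ₃/σ³ = -1.069 / 0.72900 ≈ -1.466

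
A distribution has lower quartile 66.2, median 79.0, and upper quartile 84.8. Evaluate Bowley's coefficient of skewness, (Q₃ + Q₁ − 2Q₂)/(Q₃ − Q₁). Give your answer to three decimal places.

numerator: Q₃ + Q₁ − 2Q₂ = 84.8 + 66.2 − 2×79.0 = -7.0000
denominator: Q₃ − Q₁ = 84.8 − 66.2 = 18.6000
Bowley skewness = -7.0000 / 18.6000 ≈ -0.376

-0.376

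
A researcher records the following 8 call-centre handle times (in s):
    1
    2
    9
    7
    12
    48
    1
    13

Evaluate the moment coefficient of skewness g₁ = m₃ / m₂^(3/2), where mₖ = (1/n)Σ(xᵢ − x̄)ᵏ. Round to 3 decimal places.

1.850

x̄ = (1 + 2 + 9 + 7 + 12 + 48 + 1 + 13) / 8 = 11.6250
deviations (xᵢ − x̄): -10.6250, -9.6250, -2.6250, -4.6250, 0.3750, 36.3750, -10.6250, 1.3750
Σ(xᵢ − x̄)² = 1671.8750 ⇒ m₂ = 1671.8750/8 = 208.98438
Σ(xᵢ − x̄)³ = 44724.2813 ⇒ m₃ = 44724.2813/8 = 5590.53516
m₂^(3/2) = 208.98438^(1.5) = 3021.13912
g₁ = m₃ / m₂^(3/2) = 5590.53516 / 3021.13912 ≈ 1.850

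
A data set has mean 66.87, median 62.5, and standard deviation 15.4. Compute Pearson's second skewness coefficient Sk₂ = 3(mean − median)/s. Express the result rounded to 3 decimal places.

Sk₂ = 3(66.87 − 62.5) / 15.4 = 3 × 4.3700 / 15.4
    = 13.1100 / 15.4 ≈ 0.851

0.851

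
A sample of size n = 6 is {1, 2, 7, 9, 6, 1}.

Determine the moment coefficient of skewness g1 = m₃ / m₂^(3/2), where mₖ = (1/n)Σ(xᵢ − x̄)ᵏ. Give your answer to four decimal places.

0.2060

x̄ = (1 + 2 + 7 + 9 + 6 + 1) / 6 = 4.3333
deviations (xᵢ − x̄): -3.3333, -2.3333, 2.6667, 4.6667, 1.6667, -3.3333
Σ(xᵢ − x̄)² = 59.3333 ⇒ m₂ = 59.3333/6 = 9.88889
Σ(xᵢ − x̄)³ = 38.4444 ⇒ m₃ = 38.4444/6 = 6.40741
m₂^(3/2) = 9.88889^(1.5) = 31.09720
g1 = m₃ / m₂^(3/2) = 6.40741 / 31.09720 ≈ 0.2060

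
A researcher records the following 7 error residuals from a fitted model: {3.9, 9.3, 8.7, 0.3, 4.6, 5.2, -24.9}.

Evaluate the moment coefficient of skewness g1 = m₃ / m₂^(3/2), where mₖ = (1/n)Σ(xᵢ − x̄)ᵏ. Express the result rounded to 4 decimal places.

-1.7693

x̄ = (3.9 + 9.3 + 8.7 + 0.3 + 4.6 + 5.2 - 24.9) / 7 = 1.0143
deviations (xᵢ − x̄): 2.8857, 8.2857, 7.6857, -0.7143, 3.5857, 4.1857, -25.9143
Σ(xᵢ − x̄)² = 838.4886 ⇒ m₂ = 838.4886/7 = 119.78408
Σ(xᵢ − x̄)³ = -16236.8042 ⇒ m₃ = -16236.8042/7 = -2319.54346
m₂^(3/2) = 119.78408^(1.5) = 1310.98783
g1 = m₃ / m₂^(3/2) = -2319.54346 / 1310.98783 ≈ -1.7693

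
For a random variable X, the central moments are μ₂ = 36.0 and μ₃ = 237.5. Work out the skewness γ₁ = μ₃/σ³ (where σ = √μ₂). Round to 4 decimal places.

σ = √μ₂ = √36.0 = 6.00000
σ³ = μ₂^(3/2) = 216.00000
γ₁ = μ₃/σ³ = 237.5 / 216.00000 ≈ 1.0995

1.0995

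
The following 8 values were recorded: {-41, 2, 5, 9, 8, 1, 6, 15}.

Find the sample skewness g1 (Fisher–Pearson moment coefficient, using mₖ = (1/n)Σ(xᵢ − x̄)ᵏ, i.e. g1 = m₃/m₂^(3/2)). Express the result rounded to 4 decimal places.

-1.9766

x̄ = (-41 + 2 + 5 + 9 + 8 + 1 + 6 + 15) / 8 = 0.6250
deviations (xᵢ − x̄): -41.6250, 1.3750, 4.3750, 8.3750, 7.3750, 0.3750, 5.3750, 14.3750
Σ(xᵢ − x̄)² = 2113.8750 ⇒ m₂ = 2113.8750/8 = 264.23438
Σ(xᵢ − x̄)³ = -67920.4688 ⇒ m₃ = -67920.4688/8 = -8490.05859
m₂^(3/2) = 264.23438^(1.5) = 4295.20576
g1 = m₃ / m₂^(3/2) = -8490.05859 / 4295.20576 ≈ -1.9766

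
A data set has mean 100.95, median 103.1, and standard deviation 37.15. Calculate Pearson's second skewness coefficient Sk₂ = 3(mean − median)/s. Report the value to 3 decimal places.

Sk₂ = 3(100.95 − 103.1) / 37.15 = 3 × -2.1500 / 37.15
    = -6.4500 / 37.15 ≈ -0.174

-0.174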